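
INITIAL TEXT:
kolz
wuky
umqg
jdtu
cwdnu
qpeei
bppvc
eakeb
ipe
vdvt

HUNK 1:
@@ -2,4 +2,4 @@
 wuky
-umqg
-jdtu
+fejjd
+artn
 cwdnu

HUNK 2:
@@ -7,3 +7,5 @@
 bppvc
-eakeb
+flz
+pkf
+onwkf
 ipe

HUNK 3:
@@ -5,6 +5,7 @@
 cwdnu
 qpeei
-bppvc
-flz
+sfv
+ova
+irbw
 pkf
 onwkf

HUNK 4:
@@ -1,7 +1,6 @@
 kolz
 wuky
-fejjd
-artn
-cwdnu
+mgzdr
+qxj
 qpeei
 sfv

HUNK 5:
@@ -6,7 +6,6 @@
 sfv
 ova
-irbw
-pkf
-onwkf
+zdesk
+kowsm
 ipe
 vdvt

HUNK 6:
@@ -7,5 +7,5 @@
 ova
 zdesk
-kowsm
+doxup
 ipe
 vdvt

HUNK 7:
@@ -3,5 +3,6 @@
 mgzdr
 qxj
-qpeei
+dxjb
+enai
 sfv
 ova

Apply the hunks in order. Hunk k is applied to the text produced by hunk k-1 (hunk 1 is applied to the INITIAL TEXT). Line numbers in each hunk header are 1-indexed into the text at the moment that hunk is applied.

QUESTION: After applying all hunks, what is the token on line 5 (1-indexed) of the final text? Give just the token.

Answer: dxjb

Derivation:
Hunk 1: at line 2 remove [umqg,jdtu] add [fejjd,artn] -> 10 lines: kolz wuky fejjd artn cwdnu qpeei bppvc eakeb ipe vdvt
Hunk 2: at line 7 remove [eakeb] add [flz,pkf,onwkf] -> 12 lines: kolz wuky fejjd artn cwdnu qpeei bppvc flz pkf onwkf ipe vdvt
Hunk 3: at line 5 remove [bppvc,flz] add [sfv,ova,irbw] -> 13 lines: kolz wuky fejjd artn cwdnu qpeei sfv ova irbw pkf onwkf ipe vdvt
Hunk 4: at line 1 remove [fejjd,artn,cwdnu] add [mgzdr,qxj] -> 12 lines: kolz wuky mgzdr qxj qpeei sfv ova irbw pkf onwkf ipe vdvt
Hunk 5: at line 6 remove [irbw,pkf,onwkf] add [zdesk,kowsm] -> 11 lines: kolz wuky mgzdr qxj qpeei sfv ova zdesk kowsm ipe vdvt
Hunk 6: at line 7 remove [kowsm] add [doxup] -> 11 lines: kolz wuky mgzdr qxj qpeei sfv ova zdesk doxup ipe vdvt
Hunk 7: at line 3 remove [qpeei] add [dxjb,enai] -> 12 lines: kolz wuky mgzdr qxj dxjb enai sfv ova zdesk doxup ipe vdvt
Final line 5: dxjb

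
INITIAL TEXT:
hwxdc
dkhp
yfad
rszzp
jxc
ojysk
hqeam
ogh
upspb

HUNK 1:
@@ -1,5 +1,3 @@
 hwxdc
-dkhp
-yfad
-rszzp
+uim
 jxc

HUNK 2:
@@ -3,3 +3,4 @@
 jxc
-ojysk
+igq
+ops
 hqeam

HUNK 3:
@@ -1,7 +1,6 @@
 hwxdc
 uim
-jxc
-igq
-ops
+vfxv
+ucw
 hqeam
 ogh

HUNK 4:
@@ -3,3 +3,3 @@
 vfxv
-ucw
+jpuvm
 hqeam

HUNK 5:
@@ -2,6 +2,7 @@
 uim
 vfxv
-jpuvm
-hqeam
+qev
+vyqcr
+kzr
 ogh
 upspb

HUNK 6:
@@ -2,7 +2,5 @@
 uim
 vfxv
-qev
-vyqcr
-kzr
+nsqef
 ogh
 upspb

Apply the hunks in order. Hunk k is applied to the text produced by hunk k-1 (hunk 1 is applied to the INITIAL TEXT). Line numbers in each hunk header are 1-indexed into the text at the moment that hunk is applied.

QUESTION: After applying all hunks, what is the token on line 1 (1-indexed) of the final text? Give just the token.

Answer: hwxdc

Derivation:
Hunk 1: at line 1 remove [dkhp,yfad,rszzp] add [uim] -> 7 lines: hwxdc uim jxc ojysk hqeam ogh upspb
Hunk 2: at line 3 remove [ojysk] add [igq,ops] -> 8 lines: hwxdc uim jxc igq ops hqeam ogh upspb
Hunk 3: at line 1 remove [jxc,igq,ops] add [vfxv,ucw] -> 7 lines: hwxdc uim vfxv ucw hqeam ogh upspb
Hunk 4: at line 3 remove [ucw] add [jpuvm] -> 7 lines: hwxdc uim vfxv jpuvm hqeam ogh upspb
Hunk 5: at line 2 remove [jpuvm,hqeam] add [qev,vyqcr,kzr] -> 8 lines: hwxdc uim vfxv qev vyqcr kzr ogh upspb
Hunk 6: at line 2 remove [qev,vyqcr,kzr] add [nsqef] -> 6 lines: hwxdc uim vfxv nsqef ogh upspb
Final line 1: hwxdc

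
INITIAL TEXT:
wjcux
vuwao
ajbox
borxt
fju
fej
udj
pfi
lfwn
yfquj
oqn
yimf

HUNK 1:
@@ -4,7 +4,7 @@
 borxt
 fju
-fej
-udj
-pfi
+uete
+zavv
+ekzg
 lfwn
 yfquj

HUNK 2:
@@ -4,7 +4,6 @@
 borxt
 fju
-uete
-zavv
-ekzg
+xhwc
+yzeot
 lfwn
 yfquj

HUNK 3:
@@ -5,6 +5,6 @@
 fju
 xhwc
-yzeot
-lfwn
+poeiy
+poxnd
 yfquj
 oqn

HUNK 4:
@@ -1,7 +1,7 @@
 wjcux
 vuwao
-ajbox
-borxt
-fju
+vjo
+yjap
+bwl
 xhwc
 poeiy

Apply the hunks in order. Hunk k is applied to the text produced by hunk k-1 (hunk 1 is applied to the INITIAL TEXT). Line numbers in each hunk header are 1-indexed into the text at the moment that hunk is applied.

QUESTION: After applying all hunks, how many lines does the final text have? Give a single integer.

Hunk 1: at line 4 remove [fej,udj,pfi] add [uete,zavv,ekzg] -> 12 lines: wjcux vuwao ajbox borxt fju uete zavv ekzg lfwn yfquj oqn yimf
Hunk 2: at line 4 remove [uete,zavv,ekzg] add [xhwc,yzeot] -> 11 lines: wjcux vuwao ajbox borxt fju xhwc yzeot lfwn yfquj oqn yimf
Hunk 3: at line 5 remove [yzeot,lfwn] add [poeiy,poxnd] -> 11 lines: wjcux vuwao ajbox borxt fju xhwc poeiy poxnd yfquj oqn yimf
Hunk 4: at line 1 remove [ajbox,borxt,fju] add [vjo,yjap,bwl] -> 11 lines: wjcux vuwao vjo yjap bwl xhwc poeiy poxnd yfquj oqn yimf
Final line count: 11

Answer: 11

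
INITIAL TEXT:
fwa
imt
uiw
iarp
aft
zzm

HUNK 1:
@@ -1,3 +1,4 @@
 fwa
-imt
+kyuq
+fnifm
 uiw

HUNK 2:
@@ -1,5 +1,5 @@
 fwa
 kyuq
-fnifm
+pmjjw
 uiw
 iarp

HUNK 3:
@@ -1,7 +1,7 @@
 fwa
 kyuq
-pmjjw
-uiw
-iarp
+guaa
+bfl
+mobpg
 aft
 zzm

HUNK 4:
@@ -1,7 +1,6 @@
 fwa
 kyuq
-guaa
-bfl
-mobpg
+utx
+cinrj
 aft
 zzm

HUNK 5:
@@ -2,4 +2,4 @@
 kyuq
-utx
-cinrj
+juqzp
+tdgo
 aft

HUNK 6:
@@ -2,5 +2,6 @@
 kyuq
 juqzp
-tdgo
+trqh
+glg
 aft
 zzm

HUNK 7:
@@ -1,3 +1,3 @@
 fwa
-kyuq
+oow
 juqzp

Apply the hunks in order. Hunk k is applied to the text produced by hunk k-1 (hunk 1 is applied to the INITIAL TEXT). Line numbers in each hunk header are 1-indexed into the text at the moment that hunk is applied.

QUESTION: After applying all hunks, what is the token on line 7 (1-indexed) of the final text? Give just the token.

Hunk 1: at line 1 remove [imt] add [kyuq,fnifm] -> 7 lines: fwa kyuq fnifm uiw iarp aft zzm
Hunk 2: at line 1 remove [fnifm] add [pmjjw] -> 7 lines: fwa kyuq pmjjw uiw iarp aft zzm
Hunk 3: at line 1 remove [pmjjw,uiw,iarp] add [guaa,bfl,mobpg] -> 7 lines: fwa kyuq guaa bfl mobpg aft zzm
Hunk 4: at line 1 remove [guaa,bfl,mobpg] add [utx,cinrj] -> 6 lines: fwa kyuq utx cinrj aft zzm
Hunk 5: at line 2 remove [utx,cinrj] add [juqzp,tdgo] -> 6 lines: fwa kyuq juqzp tdgo aft zzm
Hunk 6: at line 2 remove [tdgo] add [trqh,glg] -> 7 lines: fwa kyuq juqzp trqh glg aft zzm
Hunk 7: at line 1 remove [kyuq] add [oow] -> 7 lines: fwa oow juqzp trqh glg aft zzm
Final line 7: zzm

Answer: zzm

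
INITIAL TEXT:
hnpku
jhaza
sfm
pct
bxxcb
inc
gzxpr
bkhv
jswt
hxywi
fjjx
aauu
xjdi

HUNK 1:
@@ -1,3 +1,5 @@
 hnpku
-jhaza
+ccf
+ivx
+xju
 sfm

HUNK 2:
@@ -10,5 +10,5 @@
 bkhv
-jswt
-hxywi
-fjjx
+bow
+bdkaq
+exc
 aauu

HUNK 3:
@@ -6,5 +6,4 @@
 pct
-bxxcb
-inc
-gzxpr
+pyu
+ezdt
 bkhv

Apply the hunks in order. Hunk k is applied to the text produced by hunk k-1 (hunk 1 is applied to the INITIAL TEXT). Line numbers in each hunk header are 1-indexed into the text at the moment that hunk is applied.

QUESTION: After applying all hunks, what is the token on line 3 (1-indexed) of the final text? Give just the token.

Hunk 1: at line 1 remove [jhaza] add [ccf,ivx,xju] -> 15 lines: hnpku ccf ivx xju sfm pct bxxcb inc gzxpr bkhv jswt hxywi fjjx aauu xjdi
Hunk 2: at line 10 remove [jswt,hxywi,fjjx] add [bow,bdkaq,exc] -> 15 lines: hnpku ccf ivx xju sfm pct bxxcb inc gzxpr bkhv bow bdkaq exc aauu xjdi
Hunk 3: at line 6 remove [bxxcb,inc,gzxpr] add [pyu,ezdt] -> 14 lines: hnpku ccf ivx xju sfm pct pyu ezdt bkhv bow bdkaq exc aauu xjdi
Final line 3: ivx

Answer: ivx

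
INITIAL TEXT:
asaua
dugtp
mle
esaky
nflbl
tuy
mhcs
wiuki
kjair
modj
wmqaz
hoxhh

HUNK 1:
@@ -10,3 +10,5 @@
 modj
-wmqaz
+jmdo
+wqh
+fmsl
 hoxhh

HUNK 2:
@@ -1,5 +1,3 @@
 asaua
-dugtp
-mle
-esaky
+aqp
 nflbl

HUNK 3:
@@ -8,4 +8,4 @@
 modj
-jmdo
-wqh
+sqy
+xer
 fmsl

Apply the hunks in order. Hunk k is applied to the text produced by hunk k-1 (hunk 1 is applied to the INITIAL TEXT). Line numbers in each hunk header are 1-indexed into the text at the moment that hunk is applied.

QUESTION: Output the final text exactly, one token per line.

Hunk 1: at line 10 remove [wmqaz] add [jmdo,wqh,fmsl] -> 14 lines: asaua dugtp mle esaky nflbl tuy mhcs wiuki kjair modj jmdo wqh fmsl hoxhh
Hunk 2: at line 1 remove [dugtp,mle,esaky] add [aqp] -> 12 lines: asaua aqp nflbl tuy mhcs wiuki kjair modj jmdo wqh fmsl hoxhh
Hunk 3: at line 8 remove [jmdo,wqh] add [sqy,xer] -> 12 lines: asaua aqp nflbl tuy mhcs wiuki kjair modj sqy xer fmsl hoxhh

Answer: asaua
aqp
nflbl
tuy
mhcs
wiuki
kjair
modj
sqy
xer
fmsl
hoxhh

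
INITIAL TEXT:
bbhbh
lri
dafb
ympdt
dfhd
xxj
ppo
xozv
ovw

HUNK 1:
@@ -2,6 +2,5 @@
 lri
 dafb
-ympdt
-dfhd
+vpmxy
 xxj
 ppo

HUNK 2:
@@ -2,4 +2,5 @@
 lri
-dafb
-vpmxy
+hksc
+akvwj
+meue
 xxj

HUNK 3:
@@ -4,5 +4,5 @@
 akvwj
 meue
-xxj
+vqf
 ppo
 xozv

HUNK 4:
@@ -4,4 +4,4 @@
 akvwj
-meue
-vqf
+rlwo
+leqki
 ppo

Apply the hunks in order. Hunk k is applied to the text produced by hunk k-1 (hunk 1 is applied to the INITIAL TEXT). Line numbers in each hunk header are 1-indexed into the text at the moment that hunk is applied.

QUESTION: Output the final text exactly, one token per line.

Answer: bbhbh
lri
hksc
akvwj
rlwo
leqki
ppo
xozv
ovw

Derivation:
Hunk 1: at line 2 remove [ympdt,dfhd] add [vpmxy] -> 8 lines: bbhbh lri dafb vpmxy xxj ppo xozv ovw
Hunk 2: at line 2 remove [dafb,vpmxy] add [hksc,akvwj,meue] -> 9 lines: bbhbh lri hksc akvwj meue xxj ppo xozv ovw
Hunk 3: at line 4 remove [xxj] add [vqf] -> 9 lines: bbhbh lri hksc akvwj meue vqf ppo xozv ovw
Hunk 4: at line 4 remove [meue,vqf] add [rlwo,leqki] -> 9 lines: bbhbh lri hksc akvwj rlwo leqki ppo xozv ovw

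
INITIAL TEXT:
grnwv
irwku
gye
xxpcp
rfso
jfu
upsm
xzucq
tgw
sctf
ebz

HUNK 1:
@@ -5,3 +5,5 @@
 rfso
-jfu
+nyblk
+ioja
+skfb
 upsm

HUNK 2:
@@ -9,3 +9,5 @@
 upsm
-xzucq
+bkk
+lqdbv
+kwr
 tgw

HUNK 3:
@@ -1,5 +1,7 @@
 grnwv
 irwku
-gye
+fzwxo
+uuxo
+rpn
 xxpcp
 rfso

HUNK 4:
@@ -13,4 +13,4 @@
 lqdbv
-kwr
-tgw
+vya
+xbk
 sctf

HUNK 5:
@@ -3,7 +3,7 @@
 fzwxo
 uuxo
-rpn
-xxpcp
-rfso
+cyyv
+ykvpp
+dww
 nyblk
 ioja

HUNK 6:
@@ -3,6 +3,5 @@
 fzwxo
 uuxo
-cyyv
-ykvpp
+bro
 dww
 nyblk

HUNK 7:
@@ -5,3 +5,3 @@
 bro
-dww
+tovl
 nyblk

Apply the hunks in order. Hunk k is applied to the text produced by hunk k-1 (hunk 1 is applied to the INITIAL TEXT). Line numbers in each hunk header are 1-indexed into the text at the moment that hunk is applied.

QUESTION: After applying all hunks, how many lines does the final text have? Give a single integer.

Hunk 1: at line 5 remove [jfu] add [nyblk,ioja,skfb] -> 13 lines: grnwv irwku gye xxpcp rfso nyblk ioja skfb upsm xzucq tgw sctf ebz
Hunk 2: at line 9 remove [xzucq] add [bkk,lqdbv,kwr] -> 15 lines: grnwv irwku gye xxpcp rfso nyblk ioja skfb upsm bkk lqdbv kwr tgw sctf ebz
Hunk 3: at line 1 remove [gye] add [fzwxo,uuxo,rpn] -> 17 lines: grnwv irwku fzwxo uuxo rpn xxpcp rfso nyblk ioja skfb upsm bkk lqdbv kwr tgw sctf ebz
Hunk 4: at line 13 remove [kwr,tgw] add [vya,xbk] -> 17 lines: grnwv irwku fzwxo uuxo rpn xxpcp rfso nyblk ioja skfb upsm bkk lqdbv vya xbk sctf ebz
Hunk 5: at line 3 remove [rpn,xxpcp,rfso] add [cyyv,ykvpp,dww] -> 17 lines: grnwv irwku fzwxo uuxo cyyv ykvpp dww nyblk ioja skfb upsm bkk lqdbv vya xbk sctf ebz
Hunk 6: at line 3 remove [cyyv,ykvpp] add [bro] -> 16 lines: grnwv irwku fzwxo uuxo bro dww nyblk ioja skfb upsm bkk lqdbv vya xbk sctf ebz
Hunk 7: at line 5 remove [dww] add [tovl] -> 16 lines: grnwv irwku fzwxo uuxo bro tovl nyblk ioja skfb upsm bkk lqdbv vya xbk sctf ebz
Final line count: 16

Answer: 16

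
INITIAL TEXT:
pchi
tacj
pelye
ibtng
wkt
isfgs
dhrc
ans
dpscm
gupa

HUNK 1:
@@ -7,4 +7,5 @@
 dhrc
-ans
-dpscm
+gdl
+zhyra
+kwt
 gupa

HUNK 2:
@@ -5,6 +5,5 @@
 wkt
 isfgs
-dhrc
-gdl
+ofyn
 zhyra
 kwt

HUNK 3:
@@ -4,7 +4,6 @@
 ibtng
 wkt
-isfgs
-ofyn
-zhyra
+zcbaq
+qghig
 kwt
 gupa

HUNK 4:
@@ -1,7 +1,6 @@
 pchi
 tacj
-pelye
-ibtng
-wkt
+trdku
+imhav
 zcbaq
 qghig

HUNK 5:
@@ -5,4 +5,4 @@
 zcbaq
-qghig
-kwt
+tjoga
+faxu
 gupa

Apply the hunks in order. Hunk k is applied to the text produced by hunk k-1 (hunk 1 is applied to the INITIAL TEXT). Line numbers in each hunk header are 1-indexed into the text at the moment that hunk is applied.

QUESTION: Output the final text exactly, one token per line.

Answer: pchi
tacj
trdku
imhav
zcbaq
tjoga
faxu
gupa

Derivation:
Hunk 1: at line 7 remove [ans,dpscm] add [gdl,zhyra,kwt] -> 11 lines: pchi tacj pelye ibtng wkt isfgs dhrc gdl zhyra kwt gupa
Hunk 2: at line 5 remove [dhrc,gdl] add [ofyn] -> 10 lines: pchi tacj pelye ibtng wkt isfgs ofyn zhyra kwt gupa
Hunk 3: at line 4 remove [isfgs,ofyn,zhyra] add [zcbaq,qghig] -> 9 lines: pchi tacj pelye ibtng wkt zcbaq qghig kwt gupa
Hunk 4: at line 1 remove [pelye,ibtng,wkt] add [trdku,imhav] -> 8 lines: pchi tacj trdku imhav zcbaq qghig kwt gupa
Hunk 5: at line 5 remove [qghig,kwt] add [tjoga,faxu] -> 8 lines: pchi tacj trdku imhav zcbaq tjoga faxu gupa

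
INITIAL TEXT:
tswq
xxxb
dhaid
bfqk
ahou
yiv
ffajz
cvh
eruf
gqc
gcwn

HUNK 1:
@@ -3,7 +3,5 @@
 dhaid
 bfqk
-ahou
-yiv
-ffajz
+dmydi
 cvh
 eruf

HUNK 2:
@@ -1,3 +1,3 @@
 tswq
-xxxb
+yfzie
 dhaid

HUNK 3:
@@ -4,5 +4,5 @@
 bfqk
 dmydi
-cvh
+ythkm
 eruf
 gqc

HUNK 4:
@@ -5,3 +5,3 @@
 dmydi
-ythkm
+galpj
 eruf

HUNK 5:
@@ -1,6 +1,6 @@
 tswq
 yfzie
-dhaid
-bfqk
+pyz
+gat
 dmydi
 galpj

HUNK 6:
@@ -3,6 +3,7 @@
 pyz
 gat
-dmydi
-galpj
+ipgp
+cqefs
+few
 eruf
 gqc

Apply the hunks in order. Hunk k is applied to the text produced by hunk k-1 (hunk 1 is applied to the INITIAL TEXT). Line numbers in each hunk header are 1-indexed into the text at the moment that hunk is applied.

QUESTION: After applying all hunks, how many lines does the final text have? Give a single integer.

Hunk 1: at line 3 remove [ahou,yiv,ffajz] add [dmydi] -> 9 lines: tswq xxxb dhaid bfqk dmydi cvh eruf gqc gcwn
Hunk 2: at line 1 remove [xxxb] add [yfzie] -> 9 lines: tswq yfzie dhaid bfqk dmydi cvh eruf gqc gcwn
Hunk 3: at line 4 remove [cvh] add [ythkm] -> 9 lines: tswq yfzie dhaid bfqk dmydi ythkm eruf gqc gcwn
Hunk 4: at line 5 remove [ythkm] add [galpj] -> 9 lines: tswq yfzie dhaid bfqk dmydi galpj eruf gqc gcwn
Hunk 5: at line 1 remove [dhaid,bfqk] add [pyz,gat] -> 9 lines: tswq yfzie pyz gat dmydi galpj eruf gqc gcwn
Hunk 6: at line 3 remove [dmydi,galpj] add [ipgp,cqefs,few] -> 10 lines: tswq yfzie pyz gat ipgp cqefs few eruf gqc gcwn
Final line count: 10

Answer: 10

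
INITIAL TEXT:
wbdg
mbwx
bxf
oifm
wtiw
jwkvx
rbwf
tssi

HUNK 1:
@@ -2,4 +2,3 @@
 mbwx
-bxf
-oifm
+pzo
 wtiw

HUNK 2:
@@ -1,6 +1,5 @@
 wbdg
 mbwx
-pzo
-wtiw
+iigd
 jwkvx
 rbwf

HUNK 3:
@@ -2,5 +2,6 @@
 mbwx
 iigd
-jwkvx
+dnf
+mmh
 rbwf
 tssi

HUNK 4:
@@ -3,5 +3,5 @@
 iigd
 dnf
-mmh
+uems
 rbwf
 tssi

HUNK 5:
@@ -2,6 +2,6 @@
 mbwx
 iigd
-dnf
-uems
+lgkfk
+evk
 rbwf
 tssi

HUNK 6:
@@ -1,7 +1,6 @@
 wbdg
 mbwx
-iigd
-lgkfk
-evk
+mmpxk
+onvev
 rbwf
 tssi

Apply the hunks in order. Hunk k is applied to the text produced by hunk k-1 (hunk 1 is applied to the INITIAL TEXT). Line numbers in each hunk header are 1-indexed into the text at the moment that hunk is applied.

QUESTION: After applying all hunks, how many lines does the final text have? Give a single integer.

Answer: 6

Derivation:
Hunk 1: at line 2 remove [bxf,oifm] add [pzo] -> 7 lines: wbdg mbwx pzo wtiw jwkvx rbwf tssi
Hunk 2: at line 1 remove [pzo,wtiw] add [iigd] -> 6 lines: wbdg mbwx iigd jwkvx rbwf tssi
Hunk 3: at line 2 remove [jwkvx] add [dnf,mmh] -> 7 lines: wbdg mbwx iigd dnf mmh rbwf tssi
Hunk 4: at line 3 remove [mmh] add [uems] -> 7 lines: wbdg mbwx iigd dnf uems rbwf tssi
Hunk 5: at line 2 remove [dnf,uems] add [lgkfk,evk] -> 7 lines: wbdg mbwx iigd lgkfk evk rbwf tssi
Hunk 6: at line 1 remove [iigd,lgkfk,evk] add [mmpxk,onvev] -> 6 lines: wbdg mbwx mmpxk onvev rbwf tssi
Final line count: 6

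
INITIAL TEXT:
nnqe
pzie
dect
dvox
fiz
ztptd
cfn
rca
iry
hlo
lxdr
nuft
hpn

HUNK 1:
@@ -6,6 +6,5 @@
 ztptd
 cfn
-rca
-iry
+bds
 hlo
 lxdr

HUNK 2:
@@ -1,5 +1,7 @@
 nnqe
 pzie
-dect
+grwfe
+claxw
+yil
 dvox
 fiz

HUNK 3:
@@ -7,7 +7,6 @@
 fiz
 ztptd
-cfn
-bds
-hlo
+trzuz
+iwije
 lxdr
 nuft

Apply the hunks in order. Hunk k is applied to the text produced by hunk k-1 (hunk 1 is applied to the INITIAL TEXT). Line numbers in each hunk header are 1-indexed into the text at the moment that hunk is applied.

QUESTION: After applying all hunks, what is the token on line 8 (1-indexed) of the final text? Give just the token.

Hunk 1: at line 6 remove [rca,iry] add [bds] -> 12 lines: nnqe pzie dect dvox fiz ztptd cfn bds hlo lxdr nuft hpn
Hunk 2: at line 1 remove [dect] add [grwfe,claxw,yil] -> 14 lines: nnqe pzie grwfe claxw yil dvox fiz ztptd cfn bds hlo lxdr nuft hpn
Hunk 3: at line 7 remove [cfn,bds,hlo] add [trzuz,iwije] -> 13 lines: nnqe pzie grwfe claxw yil dvox fiz ztptd trzuz iwije lxdr nuft hpn
Final line 8: ztptd

Answer: ztptd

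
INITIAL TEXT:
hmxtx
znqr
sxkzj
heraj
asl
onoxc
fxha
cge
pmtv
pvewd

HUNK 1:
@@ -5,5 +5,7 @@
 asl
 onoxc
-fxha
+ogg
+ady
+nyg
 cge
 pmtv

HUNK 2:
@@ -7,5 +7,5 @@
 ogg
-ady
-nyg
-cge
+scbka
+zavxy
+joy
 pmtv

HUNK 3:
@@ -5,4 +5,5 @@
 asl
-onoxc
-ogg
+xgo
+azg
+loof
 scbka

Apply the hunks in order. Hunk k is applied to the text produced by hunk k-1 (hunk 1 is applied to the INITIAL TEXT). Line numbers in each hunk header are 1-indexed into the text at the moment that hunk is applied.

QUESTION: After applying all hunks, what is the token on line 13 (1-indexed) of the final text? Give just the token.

Answer: pvewd

Derivation:
Hunk 1: at line 5 remove [fxha] add [ogg,ady,nyg] -> 12 lines: hmxtx znqr sxkzj heraj asl onoxc ogg ady nyg cge pmtv pvewd
Hunk 2: at line 7 remove [ady,nyg,cge] add [scbka,zavxy,joy] -> 12 lines: hmxtx znqr sxkzj heraj asl onoxc ogg scbka zavxy joy pmtv pvewd
Hunk 3: at line 5 remove [onoxc,ogg] add [xgo,azg,loof] -> 13 lines: hmxtx znqr sxkzj heraj asl xgo azg loof scbka zavxy joy pmtv pvewd
Final line 13: pvewd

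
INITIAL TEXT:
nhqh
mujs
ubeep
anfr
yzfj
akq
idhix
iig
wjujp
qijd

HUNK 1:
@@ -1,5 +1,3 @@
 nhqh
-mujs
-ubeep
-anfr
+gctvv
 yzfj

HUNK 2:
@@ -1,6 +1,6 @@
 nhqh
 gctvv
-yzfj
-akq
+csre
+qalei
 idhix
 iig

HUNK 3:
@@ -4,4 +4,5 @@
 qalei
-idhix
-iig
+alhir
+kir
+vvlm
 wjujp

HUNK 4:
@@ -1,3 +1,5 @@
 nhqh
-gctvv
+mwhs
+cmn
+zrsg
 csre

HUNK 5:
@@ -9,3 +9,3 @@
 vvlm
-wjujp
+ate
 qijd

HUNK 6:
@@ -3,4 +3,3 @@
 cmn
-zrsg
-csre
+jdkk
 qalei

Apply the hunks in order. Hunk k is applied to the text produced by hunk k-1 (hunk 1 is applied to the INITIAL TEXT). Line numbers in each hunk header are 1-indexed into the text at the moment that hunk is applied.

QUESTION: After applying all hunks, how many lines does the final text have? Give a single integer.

Hunk 1: at line 1 remove [mujs,ubeep,anfr] add [gctvv] -> 8 lines: nhqh gctvv yzfj akq idhix iig wjujp qijd
Hunk 2: at line 1 remove [yzfj,akq] add [csre,qalei] -> 8 lines: nhqh gctvv csre qalei idhix iig wjujp qijd
Hunk 3: at line 4 remove [idhix,iig] add [alhir,kir,vvlm] -> 9 lines: nhqh gctvv csre qalei alhir kir vvlm wjujp qijd
Hunk 4: at line 1 remove [gctvv] add [mwhs,cmn,zrsg] -> 11 lines: nhqh mwhs cmn zrsg csre qalei alhir kir vvlm wjujp qijd
Hunk 5: at line 9 remove [wjujp] add [ate] -> 11 lines: nhqh mwhs cmn zrsg csre qalei alhir kir vvlm ate qijd
Hunk 6: at line 3 remove [zrsg,csre] add [jdkk] -> 10 lines: nhqh mwhs cmn jdkk qalei alhir kir vvlm ate qijd
Final line count: 10

Answer: 10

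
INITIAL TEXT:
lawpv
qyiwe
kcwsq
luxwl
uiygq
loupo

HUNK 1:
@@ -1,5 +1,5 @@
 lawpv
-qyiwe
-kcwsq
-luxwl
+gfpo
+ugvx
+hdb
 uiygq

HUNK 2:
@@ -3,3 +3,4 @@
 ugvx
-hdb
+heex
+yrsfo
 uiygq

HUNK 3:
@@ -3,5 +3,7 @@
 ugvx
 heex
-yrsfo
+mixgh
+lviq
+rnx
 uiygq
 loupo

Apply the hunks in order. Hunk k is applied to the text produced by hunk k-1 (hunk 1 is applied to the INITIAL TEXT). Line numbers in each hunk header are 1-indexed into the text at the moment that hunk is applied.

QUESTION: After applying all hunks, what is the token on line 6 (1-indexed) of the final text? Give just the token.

Answer: lviq

Derivation:
Hunk 1: at line 1 remove [qyiwe,kcwsq,luxwl] add [gfpo,ugvx,hdb] -> 6 lines: lawpv gfpo ugvx hdb uiygq loupo
Hunk 2: at line 3 remove [hdb] add [heex,yrsfo] -> 7 lines: lawpv gfpo ugvx heex yrsfo uiygq loupo
Hunk 3: at line 3 remove [yrsfo] add [mixgh,lviq,rnx] -> 9 lines: lawpv gfpo ugvx heex mixgh lviq rnx uiygq loupo
Final line 6: lviq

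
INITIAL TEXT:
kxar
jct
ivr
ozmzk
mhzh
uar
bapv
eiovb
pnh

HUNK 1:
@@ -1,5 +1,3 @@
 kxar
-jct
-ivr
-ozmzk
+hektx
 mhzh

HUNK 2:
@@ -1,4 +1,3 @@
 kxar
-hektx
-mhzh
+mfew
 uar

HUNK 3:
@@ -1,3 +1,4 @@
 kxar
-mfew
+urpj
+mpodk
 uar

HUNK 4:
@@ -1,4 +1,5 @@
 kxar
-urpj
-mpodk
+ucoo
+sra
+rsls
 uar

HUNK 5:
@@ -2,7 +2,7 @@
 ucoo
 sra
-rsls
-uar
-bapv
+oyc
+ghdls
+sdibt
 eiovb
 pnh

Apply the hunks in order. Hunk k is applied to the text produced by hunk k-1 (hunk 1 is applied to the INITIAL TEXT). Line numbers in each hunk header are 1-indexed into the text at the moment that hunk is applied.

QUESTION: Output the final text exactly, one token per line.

Answer: kxar
ucoo
sra
oyc
ghdls
sdibt
eiovb
pnh

Derivation:
Hunk 1: at line 1 remove [jct,ivr,ozmzk] add [hektx] -> 7 lines: kxar hektx mhzh uar bapv eiovb pnh
Hunk 2: at line 1 remove [hektx,mhzh] add [mfew] -> 6 lines: kxar mfew uar bapv eiovb pnh
Hunk 3: at line 1 remove [mfew] add [urpj,mpodk] -> 7 lines: kxar urpj mpodk uar bapv eiovb pnh
Hunk 4: at line 1 remove [urpj,mpodk] add [ucoo,sra,rsls] -> 8 lines: kxar ucoo sra rsls uar bapv eiovb pnh
Hunk 5: at line 2 remove [rsls,uar,bapv] add [oyc,ghdls,sdibt] -> 8 lines: kxar ucoo sra oyc ghdls sdibt eiovb pnh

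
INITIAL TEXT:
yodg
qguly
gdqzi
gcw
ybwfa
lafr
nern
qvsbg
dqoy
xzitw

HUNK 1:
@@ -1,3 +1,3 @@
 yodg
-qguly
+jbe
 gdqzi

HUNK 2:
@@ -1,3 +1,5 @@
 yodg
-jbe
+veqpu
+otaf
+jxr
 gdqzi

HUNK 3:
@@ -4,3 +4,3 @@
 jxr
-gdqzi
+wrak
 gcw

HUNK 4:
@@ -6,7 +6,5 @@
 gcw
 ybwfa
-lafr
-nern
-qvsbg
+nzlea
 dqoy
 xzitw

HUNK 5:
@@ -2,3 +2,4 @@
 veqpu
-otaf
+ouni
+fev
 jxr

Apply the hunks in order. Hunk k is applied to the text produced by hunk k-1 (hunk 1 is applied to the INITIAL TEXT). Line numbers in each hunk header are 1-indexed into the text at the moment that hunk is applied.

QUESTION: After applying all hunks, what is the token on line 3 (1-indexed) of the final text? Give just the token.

Answer: ouni

Derivation:
Hunk 1: at line 1 remove [qguly] add [jbe] -> 10 lines: yodg jbe gdqzi gcw ybwfa lafr nern qvsbg dqoy xzitw
Hunk 2: at line 1 remove [jbe] add [veqpu,otaf,jxr] -> 12 lines: yodg veqpu otaf jxr gdqzi gcw ybwfa lafr nern qvsbg dqoy xzitw
Hunk 3: at line 4 remove [gdqzi] add [wrak] -> 12 lines: yodg veqpu otaf jxr wrak gcw ybwfa lafr nern qvsbg dqoy xzitw
Hunk 4: at line 6 remove [lafr,nern,qvsbg] add [nzlea] -> 10 lines: yodg veqpu otaf jxr wrak gcw ybwfa nzlea dqoy xzitw
Hunk 5: at line 2 remove [otaf] add [ouni,fev] -> 11 lines: yodg veqpu ouni fev jxr wrak gcw ybwfa nzlea dqoy xzitw
Final line 3: ouni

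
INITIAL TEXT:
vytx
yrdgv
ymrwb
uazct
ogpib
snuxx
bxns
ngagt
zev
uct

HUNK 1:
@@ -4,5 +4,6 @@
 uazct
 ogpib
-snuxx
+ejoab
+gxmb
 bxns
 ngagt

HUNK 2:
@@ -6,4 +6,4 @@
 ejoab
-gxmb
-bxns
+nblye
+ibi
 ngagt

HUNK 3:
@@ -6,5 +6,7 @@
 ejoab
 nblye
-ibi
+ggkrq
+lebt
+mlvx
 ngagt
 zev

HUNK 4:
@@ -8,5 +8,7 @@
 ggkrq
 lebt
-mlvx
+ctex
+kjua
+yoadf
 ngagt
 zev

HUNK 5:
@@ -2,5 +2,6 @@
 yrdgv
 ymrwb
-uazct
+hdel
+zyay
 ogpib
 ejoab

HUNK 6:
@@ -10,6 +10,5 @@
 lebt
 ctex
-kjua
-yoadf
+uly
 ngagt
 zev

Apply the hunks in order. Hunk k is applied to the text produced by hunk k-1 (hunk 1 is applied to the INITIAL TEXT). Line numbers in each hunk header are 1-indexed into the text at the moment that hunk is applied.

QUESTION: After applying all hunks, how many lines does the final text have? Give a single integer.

Answer: 15

Derivation:
Hunk 1: at line 4 remove [snuxx] add [ejoab,gxmb] -> 11 lines: vytx yrdgv ymrwb uazct ogpib ejoab gxmb bxns ngagt zev uct
Hunk 2: at line 6 remove [gxmb,bxns] add [nblye,ibi] -> 11 lines: vytx yrdgv ymrwb uazct ogpib ejoab nblye ibi ngagt zev uct
Hunk 3: at line 6 remove [ibi] add [ggkrq,lebt,mlvx] -> 13 lines: vytx yrdgv ymrwb uazct ogpib ejoab nblye ggkrq lebt mlvx ngagt zev uct
Hunk 4: at line 8 remove [mlvx] add [ctex,kjua,yoadf] -> 15 lines: vytx yrdgv ymrwb uazct ogpib ejoab nblye ggkrq lebt ctex kjua yoadf ngagt zev uct
Hunk 5: at line 2 remove [uazct] add [hdel,zyay] -> 16 lines: vytx yrdgv ymrwb hdel zyay ogpib ejoab nblye ggkrq lebt ctex kjua yoadf ngagt zev uct
Hunk 6: at line 10 remove [kjua,yoadf] add [uly] -> 15 lines: vytx yrdgv ymrwb hdel zyay ogpib ejoab nblye ggkrq lebt ctex uly ngagt zev uct
Final line count: 15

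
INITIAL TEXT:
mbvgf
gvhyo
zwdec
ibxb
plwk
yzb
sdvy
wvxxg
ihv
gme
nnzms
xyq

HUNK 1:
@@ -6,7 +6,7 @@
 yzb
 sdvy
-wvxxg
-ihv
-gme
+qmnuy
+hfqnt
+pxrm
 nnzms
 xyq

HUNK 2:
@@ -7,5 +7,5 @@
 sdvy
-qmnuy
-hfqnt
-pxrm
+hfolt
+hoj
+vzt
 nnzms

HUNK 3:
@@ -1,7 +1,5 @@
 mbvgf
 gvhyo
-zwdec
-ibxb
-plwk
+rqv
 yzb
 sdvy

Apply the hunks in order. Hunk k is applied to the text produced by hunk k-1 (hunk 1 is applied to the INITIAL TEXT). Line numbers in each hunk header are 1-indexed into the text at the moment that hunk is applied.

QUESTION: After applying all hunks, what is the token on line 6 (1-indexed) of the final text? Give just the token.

Hunk 1: at line 6 remove [wvxxg,ihv,gme] add [qmnuy,hfqnt,pxrm] -> 12 lines: mbvgf gvhyo zwdec ibxb plwk yzb sdvy qmnuy hfqnt pxrm nnzms xyq
Hunk 2: at line 7 remove [qmnuy,hfqnt,pxrm] add [hfolt,hoj,vzt] -> 12 lines: mbvgf gvhyo zwdec ibxb plwk yzb sdvy hfolt hoj vzt nnzms xyq
Hunk 3: at line 1 remove [zwdec,ibxb,plwk] add [rqv] -> 10 lines: mbvgf gvhyo rqv yzb sdvy hfolt hoj vzt nnzms xyq
Final line 6: hfolt

Answer: hfolt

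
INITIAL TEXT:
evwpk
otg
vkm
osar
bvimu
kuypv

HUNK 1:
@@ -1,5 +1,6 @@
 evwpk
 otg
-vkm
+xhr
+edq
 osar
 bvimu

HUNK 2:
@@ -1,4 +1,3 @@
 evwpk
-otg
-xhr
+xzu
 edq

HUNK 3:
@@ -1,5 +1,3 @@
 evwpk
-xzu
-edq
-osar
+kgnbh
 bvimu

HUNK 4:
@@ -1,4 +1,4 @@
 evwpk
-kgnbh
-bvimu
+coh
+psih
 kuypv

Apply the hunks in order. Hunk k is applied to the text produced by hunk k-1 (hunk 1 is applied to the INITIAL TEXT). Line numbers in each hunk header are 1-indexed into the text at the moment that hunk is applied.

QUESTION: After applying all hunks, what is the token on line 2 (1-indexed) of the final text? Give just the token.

Hunk 1: at line 1 remove [vkm] add [xhr,edq] -> 7 lines: evwpk otg xhr edq osar bvimu kuypv
Hunk 2: at line 1 remove [otg,xhr] add [xzu] -> 6 lines: evwpk xzu edq osar bvimu kuypv
Hunk 3: at line 1 remove [xzu,edq,osar] add [kgnbh] -> 4 lines: evwpk kgnbh bvimu kuypv
Hunk 4: at line 1 remove [kgnbh,bvimu] add [coh,psih] -> 4 lines: evwpk coh psih kuypv
Final line 2: coh

Answer: coh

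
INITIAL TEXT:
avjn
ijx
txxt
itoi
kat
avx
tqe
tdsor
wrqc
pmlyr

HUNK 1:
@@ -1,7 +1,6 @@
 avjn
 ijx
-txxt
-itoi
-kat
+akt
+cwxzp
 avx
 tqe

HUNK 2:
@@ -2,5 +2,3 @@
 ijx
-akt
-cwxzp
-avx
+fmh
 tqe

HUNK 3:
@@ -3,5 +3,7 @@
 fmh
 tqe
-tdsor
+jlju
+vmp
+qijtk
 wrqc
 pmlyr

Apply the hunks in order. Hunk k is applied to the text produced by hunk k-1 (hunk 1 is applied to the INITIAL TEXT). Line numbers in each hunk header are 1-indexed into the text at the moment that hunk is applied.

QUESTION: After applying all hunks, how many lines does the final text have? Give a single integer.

Answer: 9

Derivation:
Hunk 1: at line 1 remove [txxt,itoi,kat] add [akt,cwxzp] -> 9 lines: avjn ijx akt cwxzp avx tqe tdsor wrqc pmlyr
Hunk 2: at line 2 remove [akt,cwxzp,avx] add [fmh] -> 7 lines: avjn ijx fmh tqe tdsor wrqc pmlyr
Hunk 3: at line 3 remove [tdsor] add [jlju,vmp,qijtk] -> 9 lines: avjn ijx fmh tqe jlju vmp qijtk wrqc pmlyr
Final line count: 9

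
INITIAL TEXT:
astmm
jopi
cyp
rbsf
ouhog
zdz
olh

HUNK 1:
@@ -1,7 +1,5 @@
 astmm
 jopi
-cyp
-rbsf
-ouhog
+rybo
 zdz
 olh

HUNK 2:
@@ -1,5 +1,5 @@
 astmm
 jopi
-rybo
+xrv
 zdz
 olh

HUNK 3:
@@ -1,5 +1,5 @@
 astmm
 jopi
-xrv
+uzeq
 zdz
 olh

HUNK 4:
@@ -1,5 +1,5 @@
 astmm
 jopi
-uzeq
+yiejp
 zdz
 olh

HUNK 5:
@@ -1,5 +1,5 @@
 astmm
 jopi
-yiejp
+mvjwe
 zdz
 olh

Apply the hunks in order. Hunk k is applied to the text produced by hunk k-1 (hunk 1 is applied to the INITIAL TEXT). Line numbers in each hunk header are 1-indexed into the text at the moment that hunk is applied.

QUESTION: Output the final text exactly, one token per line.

Answer: astmm
jopi
mvjwe
zdz
olh

Derivation:
Hunk 1: at line 1 remove [cyp,rbsf,ouhog] add [rybo] -> 5 lines: astmm jopi rybo zdz olh
Hunk 2: at line 1 remove [rybo] add [xrv] -> 5 lines: astmm jopi xrv zdz olh
Hunk 3: at line 1 remove [xrv] add [uzeq] -> 5 lines: astmm jopi uzeq zdz olh
Hunk 4: at line 1 remove [uzeq] add [yiejp] -> 5 lines: astmm jopi yiejp zdz olh
Hunk 5: at line 1 remove [yiejp] add [mvjwe] -> 5 lines: astmm jopi mvjwe zdz olh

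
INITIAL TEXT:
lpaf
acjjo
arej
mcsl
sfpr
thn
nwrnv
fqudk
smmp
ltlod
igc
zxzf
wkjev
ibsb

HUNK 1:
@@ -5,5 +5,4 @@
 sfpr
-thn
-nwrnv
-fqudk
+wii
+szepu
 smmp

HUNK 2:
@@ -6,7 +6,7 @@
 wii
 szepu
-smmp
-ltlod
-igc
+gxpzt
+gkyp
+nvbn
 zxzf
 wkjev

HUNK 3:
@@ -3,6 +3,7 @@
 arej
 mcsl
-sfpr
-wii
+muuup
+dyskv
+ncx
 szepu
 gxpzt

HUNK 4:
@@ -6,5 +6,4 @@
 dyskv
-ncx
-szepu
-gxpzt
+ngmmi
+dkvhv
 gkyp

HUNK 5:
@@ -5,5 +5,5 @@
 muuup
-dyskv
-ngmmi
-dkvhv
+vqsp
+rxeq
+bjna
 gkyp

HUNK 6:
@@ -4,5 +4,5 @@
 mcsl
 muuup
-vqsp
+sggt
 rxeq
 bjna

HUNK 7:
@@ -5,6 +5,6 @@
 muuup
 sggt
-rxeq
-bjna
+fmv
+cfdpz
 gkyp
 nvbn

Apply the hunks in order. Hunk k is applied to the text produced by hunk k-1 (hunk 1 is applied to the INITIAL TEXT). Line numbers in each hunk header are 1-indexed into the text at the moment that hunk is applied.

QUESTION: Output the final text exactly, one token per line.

Answer: lpaf
acjjo
arej
mcsl
muuup
sggt
fmv
cfdpz
gkyp
nvbn
zxzf
wkjev
ibsb

Derivation:
Hunk 1: at line 5 remove [thn,nwrnv,fqudk] add [wii,szepu] -> 13 lines: lpaf acjjo arej mcsl sfpr wii szepu smmp ltlod igc zxzf wkjev ibsb
Hunk 2: at line 6 remove [smmp,ltlod,igc] add [gxpzt,gkyp,nvbn] -> 13 lines: lpaf acjjo arej mcsl sfpr wii szepu gxpzt gkyp nvbn zxzf wkjev ibsb
Hunk 3: at line 3 remove [sfpr,wii] add [muuup,dyskv,ncx] -> 14 lines: lpaf acjjo arej mcsl muuup dyskv ncx szepu gxpzt gkyp nvbn zxzf wkjev ibsb
Hunk 4: at line 6 remove [ncx,szepu,gxpzt] add [ngmmi,dkvhv] -> 13 lines: lpaf acjjo arej mcsl muuup dyskv ngmmi dkvhv gkyp nvbn zxzf wkjev ibsb
Hunk 5: at line 5 remove [dyskv,ngmmi,dkvhv] add [vqsp,rxeq,bjna] -> 13 lines: lpaf acjjo arej mcsl muuup vqsp rxeq bjna gkyp nvbn zxzf wkjev ibsb
Hunk 6: at line 4 remove [vqsp] add [sggt] -> 13 lines: lpaf acjjo arej mcsl muuup sggt rxeq bjna gkyp nvbn zxzf wkjev ibsb
Hunk 7: at line 5 remove [rxeq,bjna] add [fmv,cfdpz] -> 13 lines: lpaf acjjo arej mcsl muuup sggt fmv cfdpz gkyp nvbn zxzf wkjev ibsb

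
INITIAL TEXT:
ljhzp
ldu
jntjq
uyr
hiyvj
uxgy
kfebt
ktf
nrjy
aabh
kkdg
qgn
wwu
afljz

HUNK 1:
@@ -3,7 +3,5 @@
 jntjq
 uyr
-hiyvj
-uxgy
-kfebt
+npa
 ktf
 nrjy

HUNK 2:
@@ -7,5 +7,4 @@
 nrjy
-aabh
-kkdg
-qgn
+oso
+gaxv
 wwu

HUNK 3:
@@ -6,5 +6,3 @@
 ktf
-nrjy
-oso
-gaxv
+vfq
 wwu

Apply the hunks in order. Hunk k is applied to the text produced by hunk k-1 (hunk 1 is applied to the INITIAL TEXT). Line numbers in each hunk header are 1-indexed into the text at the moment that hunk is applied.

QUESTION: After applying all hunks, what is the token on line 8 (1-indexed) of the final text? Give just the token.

Hunk 1: at line 3 remove [hiyvj,uxgy,kfebt] add [npa] -> 12 lines: ljhzp ldu jntjq uyr npa ktf nrjy aabh kkdg qgn wwu afljz
Hunk 2: at line 7 remove [aabh,kkdg,qgn] add [oso,gaxv] -> 11 lines: ljhzp ldu jntjq uyr npa ktf nrjy oso gaxv wwu afljz
Hunk 3: at line 6 remove [nrjy,oso,gaxv] add [vfq] -> 9 lines: ljhzp ldu jntjq uyr npa ktf vfq wwu afljz
Final line 8: wwu

Answer: wwu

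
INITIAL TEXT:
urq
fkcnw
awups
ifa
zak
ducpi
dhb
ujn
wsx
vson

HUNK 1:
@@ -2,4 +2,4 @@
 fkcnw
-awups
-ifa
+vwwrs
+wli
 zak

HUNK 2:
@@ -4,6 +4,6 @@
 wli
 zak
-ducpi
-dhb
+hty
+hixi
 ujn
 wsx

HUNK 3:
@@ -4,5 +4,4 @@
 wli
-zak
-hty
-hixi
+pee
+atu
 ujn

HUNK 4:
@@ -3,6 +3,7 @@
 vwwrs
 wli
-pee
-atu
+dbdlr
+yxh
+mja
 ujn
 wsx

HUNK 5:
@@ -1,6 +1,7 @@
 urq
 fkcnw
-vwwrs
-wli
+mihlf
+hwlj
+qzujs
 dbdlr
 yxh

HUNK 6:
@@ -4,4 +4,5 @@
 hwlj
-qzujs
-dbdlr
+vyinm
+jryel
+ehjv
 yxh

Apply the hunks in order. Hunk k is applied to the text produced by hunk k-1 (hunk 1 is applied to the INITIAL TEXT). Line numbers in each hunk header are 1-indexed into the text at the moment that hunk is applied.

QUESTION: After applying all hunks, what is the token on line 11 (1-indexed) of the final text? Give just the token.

Answer: wsx

Derivation:
Hunk 1: at line 2 remove [awups,ifa] add [vwwrs,wli] -> 10 lines: urq fkcnw vwwrs wli zak ducpi dhb ujn wsx vson
Hunk 2: at line 4 remove [ducpi,dhb] add [hty,hixi] -> 10 lines: urq fkcnw vwwrs wli zak hty hixi ujn wsx vson
Hunk 3: at line 4 remove [zak,hty,hixi] add [pee,atu] -> 9 lines: urq fkcnw vwwrs wli pee atu ujn wsx vson
Hunk 4: at line 3 remove [pee,atu] add [dbdlr,yxh,mja] -> 10 lines: urq fkcnw vwwrs wli dbdlr yxh mja ujn wsx vson
Hunk 5: at line 1 remove [vwwrs,wli] add [mihlf,hwlj,qzujs] -> 11 lines: urq fkcnw mihlf hwlj qzujs dbdlr yxh mja ujn wsx vson
Hunk 6: at line 4 remove [qzujs,dbdlr] add [vyinm,jryel,ehjv] -> 12 lines: urq fkcnw mihlf hwlj vyinm jryel ehjv yxh mja ujn wsx vson
Final line 11: wsx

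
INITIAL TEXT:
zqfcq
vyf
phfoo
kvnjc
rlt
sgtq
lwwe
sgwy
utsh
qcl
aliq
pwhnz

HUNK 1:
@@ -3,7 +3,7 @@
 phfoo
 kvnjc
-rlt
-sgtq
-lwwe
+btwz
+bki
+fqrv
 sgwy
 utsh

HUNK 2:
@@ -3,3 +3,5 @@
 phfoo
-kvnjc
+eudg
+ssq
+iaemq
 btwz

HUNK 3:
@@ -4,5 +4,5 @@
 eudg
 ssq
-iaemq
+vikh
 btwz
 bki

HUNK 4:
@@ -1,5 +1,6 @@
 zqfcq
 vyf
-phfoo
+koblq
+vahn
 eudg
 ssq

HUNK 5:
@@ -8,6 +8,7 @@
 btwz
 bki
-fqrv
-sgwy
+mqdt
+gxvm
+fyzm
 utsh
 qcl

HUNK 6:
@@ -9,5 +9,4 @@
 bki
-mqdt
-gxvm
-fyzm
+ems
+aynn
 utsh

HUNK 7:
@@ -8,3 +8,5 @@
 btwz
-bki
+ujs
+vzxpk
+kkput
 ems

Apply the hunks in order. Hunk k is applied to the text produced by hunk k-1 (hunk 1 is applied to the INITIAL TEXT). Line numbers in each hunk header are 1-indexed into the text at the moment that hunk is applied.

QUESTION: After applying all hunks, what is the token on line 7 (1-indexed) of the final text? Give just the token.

Hunk 1: at line 3 remove [rlt,sgtq,lwwe] add [btwz,bki,fqrv] -> 12 lines: zqfcq vyf phfoo kvnjc btwz bki fqrv sgwy utsh qcl aliq pwhnz
Hunk 2: at line 3 remove [kvnjc] add [eudg,ssq,iaemq] -> 14 lines: zqfcq vyf phfoo eudg ssq iaemq btwz bki fqrv sgwy utsh qcl aliq pwhnz
Hunk 3: at line 4 remove [iaemq] add [vikh] -> 14 lines: zqfcq vyf phfoo eudg ssq vikh btwz bki fqrv sgwy utsh qcl aliq pwhnz
Hunk 4: at line 1 remove [phfoo] add [koblq,vahn] -> 15 lines: zqfcq vyf koblq vahn eudg ssq vikh btwz bki fqrv sgwy utsh qcl aliq pwhnz
Hunk 5: at line 8 remove [fqrv,sgwy] add [mqdt,gxvm,fyzm] -> 16 lines: zqfcq vyf koblq vahn eudg ssq vikh btwz bki mqdt gxvm fyzm utsh qcl aliq pwhnz
Hunk 6: at line 9 remove [mqdt,gxvm,fyzm] add [ems,aynn] -> 15 lines: zqfcq vyf koblq vahn eudg ssq vikh btwz bki ems aynn utsh qcl aliq pwhnz
Hunk 7: at line 8 remove [bki] add [ujs,vzxpk,kkput] -> 17 lines: zqfcq vyf koblq vahn eudg ssq vikh btwz ujs vzxpk kkput ems aynn utsh qcl aliq pwhnz
Final line 7: vikh

Answer: vikh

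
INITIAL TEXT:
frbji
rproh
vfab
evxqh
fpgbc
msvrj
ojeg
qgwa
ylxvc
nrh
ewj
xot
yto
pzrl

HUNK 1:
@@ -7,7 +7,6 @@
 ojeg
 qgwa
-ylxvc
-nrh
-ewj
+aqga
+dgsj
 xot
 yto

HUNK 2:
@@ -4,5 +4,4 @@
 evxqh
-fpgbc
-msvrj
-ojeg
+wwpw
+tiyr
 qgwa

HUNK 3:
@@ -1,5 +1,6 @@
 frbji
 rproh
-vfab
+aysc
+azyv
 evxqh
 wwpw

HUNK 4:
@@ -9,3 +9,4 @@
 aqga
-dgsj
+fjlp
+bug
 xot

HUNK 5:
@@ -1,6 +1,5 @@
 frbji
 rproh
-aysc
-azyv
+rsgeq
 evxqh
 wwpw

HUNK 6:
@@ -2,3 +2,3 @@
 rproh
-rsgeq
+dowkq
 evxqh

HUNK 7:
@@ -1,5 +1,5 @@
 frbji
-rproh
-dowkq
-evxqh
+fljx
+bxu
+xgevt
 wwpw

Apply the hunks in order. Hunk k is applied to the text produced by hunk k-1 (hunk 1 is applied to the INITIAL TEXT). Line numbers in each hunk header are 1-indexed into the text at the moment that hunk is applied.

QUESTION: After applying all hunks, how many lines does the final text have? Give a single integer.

Answer: 13

Derivation:
Hunk 1: at line 7 remove [ylxvc,nrh,ewj] add [aqga,dgsj] -> 13 lines: frbji rproh vfab evxqh fpgbc msvrj ojeg qgwa aqga dgsj xot yto pzrl
Hunk 2: at line 4 remove [fpgbc,msvrj,ojeg] add [wwpw,tiyr] -> 12 lines: frbji rproh vfab evxqh wwpw tiyr qgwa aqga dgsj xot yto pzrl
Hunk 3: at line 1 remove [vfab] add [aysc,azyv] -> 13 lines: frbji rproh aysc azyv evxqh wwpw tiyr qgwa aqga dgsj xot yto pzrl
Hunk 4: at line 9 remove [dgsj] add [fjlp,bug] -> 14 lines: frbji rproh aysc azyv evxqh wwpw tiyr qgwa aqga fjlp bug xot yto pzrl
Hunk 5: at line 1 remove [aysc,azyv] add [rsgeq] -> 13 lines: frbji rproh rsgeq evxqh wwpw tiyr qgwa aqga fjlp bug xot yto pzrl
Hunk 6: at line 2 remove [rsgeq] add [dowkq] -> 13 lines: frbji rproh dowkq evxqh wwpw tiyr qgwa aqga fjlp bug xot yto pzrl
Hunk 7: at line 1 remove [rproh,dowkq,evxqh] add [fljx,bxu,xgevt] -> 13 lines: frbji fljx bxu xgevt wwpw tiyr qgwa aqga fjlp bug xot yto pzrl
Final line count: 13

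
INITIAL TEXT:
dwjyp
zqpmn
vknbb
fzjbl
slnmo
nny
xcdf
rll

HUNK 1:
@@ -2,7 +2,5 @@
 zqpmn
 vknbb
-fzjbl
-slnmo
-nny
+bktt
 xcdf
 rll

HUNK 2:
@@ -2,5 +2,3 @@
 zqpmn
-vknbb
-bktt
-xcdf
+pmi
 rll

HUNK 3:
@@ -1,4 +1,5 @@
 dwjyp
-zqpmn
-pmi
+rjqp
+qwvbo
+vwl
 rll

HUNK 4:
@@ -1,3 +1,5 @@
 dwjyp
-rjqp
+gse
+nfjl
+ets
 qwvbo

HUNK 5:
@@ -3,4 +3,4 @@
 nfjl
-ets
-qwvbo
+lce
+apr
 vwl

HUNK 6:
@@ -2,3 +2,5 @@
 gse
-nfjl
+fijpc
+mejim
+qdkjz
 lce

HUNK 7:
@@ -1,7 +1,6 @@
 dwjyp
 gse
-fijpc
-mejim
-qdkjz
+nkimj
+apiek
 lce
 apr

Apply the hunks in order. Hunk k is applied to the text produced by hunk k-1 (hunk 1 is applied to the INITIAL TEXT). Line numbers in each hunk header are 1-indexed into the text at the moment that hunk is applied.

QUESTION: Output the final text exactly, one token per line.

Hunk 1: at line 2 remove [fzjbl,slnmo,nny] add [bktt] -> 6 lines: dwjyp zqpmn vknbb bktt xcdf rll
Hunk 2: at line 2 remove [vknbb,bktt,xcdf] add [pmi] -> 4 lines: dwjyp zqpmn pmi rll
Hunk 3: at line 1 remove [zqpmn,pmi] add [rjqp,qwvbo,vwl] -> 5 lines: dwjyp rjqp qwvbo vwl rll
Hunk 4: at line 1 remove [rjqp] add [gse,nfjl,ets] -> 7 lines: dwjyp gse nfjl ets qwvbo vwl rll
Hunk 5: at line 3 remove [ets,qwvbo] add [lce,apr] -> 7 lines: dwjyp gse nfjl lce apr vwl rll
Hunk 6: at line 2 remove [nfjl] add [fijpc,mejim,qdkjz] -> 9 lines: dwjyp gse fijpc mejim qdkjz lce apr vwl rll
Hunk 7: at line 1 remove [fijpc,mejim,qdkjz] add [nkimj,apiek] -> 8 lines: dwjyp gse nkimj apiek lce apr vwl rll

Answer: dwjyp
gse
nkimj
apiek
lce
apr
vwl
rll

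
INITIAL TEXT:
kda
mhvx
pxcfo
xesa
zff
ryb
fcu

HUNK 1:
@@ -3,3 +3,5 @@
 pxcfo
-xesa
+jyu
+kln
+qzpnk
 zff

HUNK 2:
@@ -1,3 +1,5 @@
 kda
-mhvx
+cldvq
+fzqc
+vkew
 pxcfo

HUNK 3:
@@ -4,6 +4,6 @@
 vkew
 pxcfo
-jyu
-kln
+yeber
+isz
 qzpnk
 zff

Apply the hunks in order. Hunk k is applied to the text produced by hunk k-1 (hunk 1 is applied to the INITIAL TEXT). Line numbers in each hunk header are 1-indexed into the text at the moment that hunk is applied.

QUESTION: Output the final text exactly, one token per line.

Hunk 1: at line 3 remove [xesa] add [jyu,kln,qzpnk] -> 9 lines: kda mhvx pxcfo jyu kln qzpnk zff ryb fcu
Hunk 2: at line 1 remove [mhvx] add [cldvq,fzqc,vkew] -> 11 lines: kda cldvq fzqc vkew pxcfo jyu kln qzpnk zff ryb fcu
Hunk 3: at line 4 remove [jyu,kln] add [yeber,isz] -> 11 lines: kda cldvq fzqc vkew pxcfo yeber isz qzpnk zff ryb fcu

Answer: kda
cldvq
fzqc
vkew
pxcfo
yeber
isz
qzpnk
zff
ryb
fcu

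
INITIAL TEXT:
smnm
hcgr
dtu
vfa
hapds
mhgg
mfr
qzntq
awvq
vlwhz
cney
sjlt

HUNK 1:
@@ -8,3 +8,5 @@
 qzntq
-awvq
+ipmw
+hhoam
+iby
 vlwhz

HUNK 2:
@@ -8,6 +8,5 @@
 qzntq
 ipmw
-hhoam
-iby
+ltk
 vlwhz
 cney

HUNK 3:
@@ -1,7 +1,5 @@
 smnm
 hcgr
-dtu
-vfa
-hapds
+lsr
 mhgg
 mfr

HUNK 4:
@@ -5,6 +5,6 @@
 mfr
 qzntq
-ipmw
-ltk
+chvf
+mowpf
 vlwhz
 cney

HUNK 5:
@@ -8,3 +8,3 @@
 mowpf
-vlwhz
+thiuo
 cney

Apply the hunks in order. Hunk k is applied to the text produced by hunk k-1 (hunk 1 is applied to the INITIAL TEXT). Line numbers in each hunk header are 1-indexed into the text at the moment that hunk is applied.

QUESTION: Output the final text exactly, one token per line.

Hunk 1: at line 8 remove [awvq] add [ipmw,hhoam,iby] -> 14 lines: smnm hcgr dtu vfa hapds mhgg mfr qzntq ipmw hhoam iby vlwhz cney sjlt
Hunk 2: at line 8 remove [hhoam,iby] add [ltk] -> 13 lines: smnm hcgr dtu vfa hapds mhgg mfr qzntq ipmw ltk vlwhz cney sjlt
Hunk 3: at line 1 remove [dtu,vfa,hapds] add [lsr] -> 11 lines: smnm hcgr lsr mhgg mfr qzntq ipmw ltk vlwhz cney sjlt
Hunk 4: at line 5 remove [ipmw,ltk] add [chvf,mowpf] -> 11 lines: smnm hcgr lsr mhgg mfr qzntq chvf mowpf vlwhz cney sjlt
Hunk 5: at line 8 remove [vlwhz] add [thiuo] -> 11 lines: smnm hcgr lsr mhgg mfr qzntq chvf mowpf thiuo cney sjlt

Answer: smnm
hcgr
lsr
mhgg
mfr
qzntq
chvf
mowpf
thiuo
cney
sjlt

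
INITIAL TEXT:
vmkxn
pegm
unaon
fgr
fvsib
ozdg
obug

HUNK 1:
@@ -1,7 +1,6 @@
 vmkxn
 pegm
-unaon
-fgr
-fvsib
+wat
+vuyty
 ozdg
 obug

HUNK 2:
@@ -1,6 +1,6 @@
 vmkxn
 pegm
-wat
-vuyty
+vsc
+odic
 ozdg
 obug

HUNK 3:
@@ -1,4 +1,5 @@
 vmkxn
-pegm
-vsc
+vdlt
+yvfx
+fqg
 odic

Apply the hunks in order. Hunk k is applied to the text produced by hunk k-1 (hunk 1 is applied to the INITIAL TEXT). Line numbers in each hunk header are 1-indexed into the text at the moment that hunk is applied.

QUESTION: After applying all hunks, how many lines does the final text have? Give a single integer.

Answer: 7

Derivation:
Hunk 1: at line 1 remove [unaon,fgr,fvsib] add [wat,vuyty] -> 6 lines: vmkxn pegm wat vuyty ozdg obug
Hunk 2: at line 1 remove [wat,vuyty] add [vsc,odic] -> 6 lines: vmkxn pegm vsc odic ozdg obug
Hunk 3: at line 1 remove [pegm,vsc] add [vdlt,yvfx,fqg] -> 7 lines: vmkxn vdlt yvfx fqg odic ozdg obug
Final line count: 7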